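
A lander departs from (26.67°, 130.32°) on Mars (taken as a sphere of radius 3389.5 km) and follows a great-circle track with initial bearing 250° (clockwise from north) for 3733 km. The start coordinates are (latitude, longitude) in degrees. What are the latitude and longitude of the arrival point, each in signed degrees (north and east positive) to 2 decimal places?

Angular distance δ = d/R = 3733/3389.5 = 1.10134 rad; initial bearing θ = 4.3633 rad.
sin φ₂ = sin φ₁ cos δ + cos φ₁ sin δ cos θ = (0.4489)(0.4524) + (0.8936)(0.8918)(-0.3420) = -0.0695, so φ₂ = -3.99°.
Δλ = atan2(sin θ sin δ cos φ₁, cos δ − sin φ₁ sin φ₂) = atan2(-0.7489, 0.4836) = -57.147°.
λ₂ = 130.320° − 57.147° = 73.17°.

-3.99°, 73.17°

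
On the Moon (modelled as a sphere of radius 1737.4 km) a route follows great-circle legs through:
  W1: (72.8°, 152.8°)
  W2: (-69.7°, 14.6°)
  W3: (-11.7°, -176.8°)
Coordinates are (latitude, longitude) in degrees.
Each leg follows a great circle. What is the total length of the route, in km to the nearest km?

Leg W1→W2: central angle 2.9062 rad, distance 5049.2 km.
Leg W2→W3: central angle 1.7141 rad, distance 2978.1 km.
Total: 5049.2 + 2978.1 ≈ 8027 km.

8027 km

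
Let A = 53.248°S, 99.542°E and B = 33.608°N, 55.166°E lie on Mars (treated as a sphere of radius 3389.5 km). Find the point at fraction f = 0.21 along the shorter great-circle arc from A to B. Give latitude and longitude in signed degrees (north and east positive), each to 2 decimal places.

Central angle δ = 1.6582 rad. Interpolating on the sphere with fraction f = 0.21:
P = [sin((1−f)δ)·A + sin(fδ)·B] / sin δ = 0.9699·A + 0.3425·B in Cartesian coordinates,
giving P = (0.0667, 0.8065, -0.5875), i.e. latitude -35.98°, longitude 85.27°.

-35.98°, 85.27°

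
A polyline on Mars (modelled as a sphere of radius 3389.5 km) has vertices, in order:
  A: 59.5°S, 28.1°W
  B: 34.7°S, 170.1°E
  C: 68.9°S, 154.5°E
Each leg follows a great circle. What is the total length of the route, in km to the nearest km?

7093 km

Leg A→B: central angle 1.4765 rad, distance 5004.7 km.
Leg B→C: central angle 0.6160 rad, distance 2088.0 km.
Total: 5004.7 + 2088.0 ≈ 7093 km.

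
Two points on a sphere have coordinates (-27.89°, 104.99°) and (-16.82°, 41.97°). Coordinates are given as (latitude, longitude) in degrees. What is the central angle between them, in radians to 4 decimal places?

In radians: φ₁ = -0.4868, φ₂ = -0.2936, Δλ = -63.020° = -1.0999 rad.
cos c = sin φ₁ sin φ₂ + cos φ₁ cos φ₂ cos Δλ = (-0.4678)(-0.2894) + (0.8838)(0.9572)(0.4537) = 0.51919,
so c = arccos(0.51919) = 1.02490 rad.
So the angular separation is 1.0249 rad.

1.0249 rad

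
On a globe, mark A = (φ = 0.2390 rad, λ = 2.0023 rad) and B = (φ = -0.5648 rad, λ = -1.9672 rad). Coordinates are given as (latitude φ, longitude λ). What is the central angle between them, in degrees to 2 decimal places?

132.99°

Let φ₁ = 0.2390 rad, φ₂ = -0.5648 rad, and Δλ = 2.3137 rad.
Haversine: a = sin²(Δφ/2) + cos φ₁ cos φ₂ sin²(Δλ/2) = 0.1530 + (0.9716)(0.8447)(0.8382) = 0.84092.
Central angle c = 2·arcsin(√a) = 2.32107 rad.
So the angular separation is 132.99°.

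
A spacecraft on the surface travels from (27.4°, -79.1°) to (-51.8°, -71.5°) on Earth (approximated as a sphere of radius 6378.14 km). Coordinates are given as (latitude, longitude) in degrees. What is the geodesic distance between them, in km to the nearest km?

In radians: φ₁ = 0.4782, φ₂ = -0.9041, Δλ = 7.600° = 0.1326 rad.
cos c = sin φ₁ sin φ₂ + cos φ₁ cos φ₂ cos Δλ = (0.4602)(-0.7859) + (0.8878)(0.6184)(0.9912) = 0.18256,
so c = arccos(0.18256) = 1.38721 rad.
Distance = R·c = 6378.14 × 1.3872 ≈ 8848 km.

8848 km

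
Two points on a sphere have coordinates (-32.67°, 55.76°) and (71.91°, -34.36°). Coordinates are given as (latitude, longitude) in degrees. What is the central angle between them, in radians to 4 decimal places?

2.1102 rad

With latitudes φ₁ = -32.670°, φ₂ = 71.910° and longitude difference Δλ = -90.120°:
cos c = sin φ₁ sin φ₂ + cos φ₁ cos φ₂ cos Δλ = (-0.5398)(0.9506) + (0.8418)(0.3105)(-0.0021) = -0.51366,
so c = arccos(-0.51366) = 2.11025 rad.
So the angular separation is 2.1102 rad.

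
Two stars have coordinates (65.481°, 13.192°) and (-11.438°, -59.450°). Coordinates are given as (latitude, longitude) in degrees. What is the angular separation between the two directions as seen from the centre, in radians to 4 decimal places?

1.6299 rad

In radians: φ₁ = 1.1429, φ₂ = -0.1996, Δλ = -72.642° = -1.2678 rad.
cos c = sin φ₁ sin φ₂ + cos φ₁ cos φ₂ cos Δλ = (0.9098)(-0.1983) + (0.4150)(0.9801)(0.2983) = -0.05907,
so c = arccos(-0.05907) = 1.62990 rad.
So the angular separation is 1.6299 rad.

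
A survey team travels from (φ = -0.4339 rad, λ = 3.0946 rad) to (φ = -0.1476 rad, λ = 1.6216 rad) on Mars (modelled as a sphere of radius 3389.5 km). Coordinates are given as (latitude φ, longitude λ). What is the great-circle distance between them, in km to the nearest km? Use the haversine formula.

In radians: φ₁ = -0.4339, φ₂ = -0.1476, Δλ = -84.397° = -1.4730 rad.
Haversine: a = sin²(Δφ/2) + cos φ₁ cos φ₂ sin²(Δλ/2) = 0.0204 + (0.9073)(0.9891)(0.4512) = 0.42527.
Central angle c = 2·arcsin(√a) = 1.42078 rad.
Distance = R·c = 3389.5 × 1.4208 ≈ 4816 km.

4816 km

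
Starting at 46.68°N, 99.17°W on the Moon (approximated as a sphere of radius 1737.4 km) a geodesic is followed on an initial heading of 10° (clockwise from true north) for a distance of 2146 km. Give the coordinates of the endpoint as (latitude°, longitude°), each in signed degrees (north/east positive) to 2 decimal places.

61.35°, 60.83°

Angular distance δ = d/R = 2146/1737.4 = 1.23518 rad; initial bearing θ = 0.1745 rad.
sin φ₂ = sin φ₁ cos δ + cos φ₁ sin δ cos θ = (0.7275)(0.3294) + (0.6861)(0.9442)(0.9848) = 0.8776, so φ₂ = 61.35°.
Δλ = atan2(sin θ sin δ cos φ₁, cos δ − sin φ₁ sin φ₂) = atan2(0.1125, -0.3091) = 160.003°.
λ₂ = -99.170° + 160.003° = 60.83°.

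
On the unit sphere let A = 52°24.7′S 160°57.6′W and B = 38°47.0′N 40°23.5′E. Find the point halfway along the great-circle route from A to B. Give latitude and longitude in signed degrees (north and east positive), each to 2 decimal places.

-28.44°, 86.80°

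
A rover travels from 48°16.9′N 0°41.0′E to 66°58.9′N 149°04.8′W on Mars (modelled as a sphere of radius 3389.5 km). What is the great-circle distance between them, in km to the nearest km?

In radians: φ₁ = 0.8427, φ₂ = 1.1691, Δλ = -149.763° = -2.6139 rad.
cos c = sin φ₁ sin φ₂ + cos φ₁ cos φ₂ cos Δλ = (0.7464)(0.9204) + (0.6655)(0.3910)(-0.8640) = 0.46218,
so c = arccos(0.46218) = 1.09034 rad.
Distance = R·c = 3389.5 × 1.0903 ≈ 3696 km.

3696 km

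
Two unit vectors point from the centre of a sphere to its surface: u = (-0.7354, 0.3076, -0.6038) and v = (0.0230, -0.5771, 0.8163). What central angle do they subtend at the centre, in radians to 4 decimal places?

2.3286 rad

u·v = -0.6873; |u| = 1.0000, |v| = 1.0000.
cos θ = (u·v)/(|u||v|) = -0.6873, so θ = 2.3286 rad.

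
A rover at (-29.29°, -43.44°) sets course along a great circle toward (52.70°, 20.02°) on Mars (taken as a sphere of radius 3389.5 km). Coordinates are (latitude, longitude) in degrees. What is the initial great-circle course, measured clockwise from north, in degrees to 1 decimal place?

33.3°

Δλ = 63.460° = 1.1076 rad.
y = sin Δλ · cos φ₂ = (0.8946)(0.6060) = 0.5421
x = cos φ₁ sin φ₂ − sin φ₁ cos φ₂ cos Δλ = (0.8722)(0.7955) − (-0.4892)(0.6060)(0.4468) = 0.8262
θ = atan2(y, x) = 33.27°, so the bearing is 33.3°.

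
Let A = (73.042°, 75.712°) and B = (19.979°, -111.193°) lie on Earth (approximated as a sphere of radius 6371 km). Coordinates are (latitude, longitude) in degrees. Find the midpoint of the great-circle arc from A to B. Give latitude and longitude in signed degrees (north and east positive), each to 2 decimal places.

63.36°, -114.28°

Central angle δ = 1.5161 rad. Interpolating on the sphere with fraction f = 0.5:
P = [sin((1−f)δ)·A + sin(fδ)·B] / sin δ = 0.6885·A + 0.6885·B in Cartesian coordinates,
giving P = (-0.1844, -0.4087, 0.8938), i.e. latitude 63.36°, longitude -114.28°.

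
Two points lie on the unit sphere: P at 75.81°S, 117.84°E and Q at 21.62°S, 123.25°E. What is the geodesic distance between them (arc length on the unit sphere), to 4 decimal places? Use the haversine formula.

With latitudes φ₁ = -75.810°, φ₂ = -21.620° and longitude difference Δλ = 5.410°:
Haversine: a = sin²(Δφ/2) + cos φ₁ cos φ₂ sin²(Δλ/2) = 0.2075 + (0.2451)(0.9296)(0.0022) = 0.20796.
Central angle c = 2·arcsin(√a) = 0.94705 rad.
On the unit sphere the arc length equals the central angle: 0.9470.

0.9470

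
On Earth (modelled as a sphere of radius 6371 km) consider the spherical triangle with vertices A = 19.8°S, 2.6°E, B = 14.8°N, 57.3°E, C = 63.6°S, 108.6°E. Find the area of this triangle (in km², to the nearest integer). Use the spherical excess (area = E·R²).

39477464 km²

Side lengths (central angles): a = 1.5308, b = 1.3816, c = 1.1162 rad; semiperimeter s = 2.0143.
By l'Huilier's theorem, tan(E/4) = √[tan(s/2) tan((s−a)/2) tan((s−b)/2) tan((s−c)/2)], giving spherical excess E = 0.9726 rad.
Area = E·R² = 0.9726 × (6371)² ≈ 39477464 km².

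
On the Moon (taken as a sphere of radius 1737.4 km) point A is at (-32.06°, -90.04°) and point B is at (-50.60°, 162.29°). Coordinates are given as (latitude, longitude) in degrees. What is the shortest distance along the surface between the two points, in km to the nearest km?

In radians: φ₁ = -0.5596, φ₂ = -0.8831, Δλ = -107.670° = -1.8792 rad.
cos c = sin φ₁ sin φ₂ + cos φ₁ cos φ₂ cos Δλ = (-0.5308)(-0.7727) + (0.8475)(0.6347)(-0.3035) = 0.24689,
so c = arccos(0.24689) = 1.32132 rad.
Distance = R·c = 1737.4 × 1.3213 ≈ 2296 km.

2296 km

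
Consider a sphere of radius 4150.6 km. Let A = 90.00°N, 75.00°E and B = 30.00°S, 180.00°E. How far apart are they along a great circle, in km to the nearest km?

8693 km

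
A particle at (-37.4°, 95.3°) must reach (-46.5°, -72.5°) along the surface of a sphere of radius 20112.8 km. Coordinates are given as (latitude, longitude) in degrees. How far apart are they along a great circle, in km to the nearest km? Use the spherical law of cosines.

33485 km

Let φ₁ = -0.6528 rad, φ₂ = -0.8116 rad, and Δλ = -2.9287 rad.
cos c = sin φ₁ sin φ₂ + cos φ₁ cos φ₂ cos Δλ = (-0.6074)(-0.7254) + (0.7944)(0.6884)(-0.9774) = -0.09391,
so c = arccos(-0.09391) = 1.66485 rad.
Distance = R·c = 20112.8 × 1.6648 ≈ 33485 km.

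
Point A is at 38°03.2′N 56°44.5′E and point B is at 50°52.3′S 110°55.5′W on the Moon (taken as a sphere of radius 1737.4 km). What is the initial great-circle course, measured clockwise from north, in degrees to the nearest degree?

With φ₁ = 0.6642, φ₂ = -0.8879, Δλ = -2.9263 rad, the forward-azimuth formula gives
θ = atan2( sin Δλ cos φ₂ , cos φ₁ sin φ₂ − sin φ₁ cos φ₂ cos Δλ ) = atan2(-0.1348, -0.2308) = -149.72°.
Adding 360° brings this into [0°, 360°): 210°.

210°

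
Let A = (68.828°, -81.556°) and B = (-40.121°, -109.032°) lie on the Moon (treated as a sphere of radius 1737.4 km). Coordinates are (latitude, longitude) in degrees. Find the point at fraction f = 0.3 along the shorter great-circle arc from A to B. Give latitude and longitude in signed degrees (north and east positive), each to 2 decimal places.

36.61°, -96.50°

Central angle δ = 1.9347 rad. Interpolating on the sphere with fraction f = 0.3:
P = [sin((1−f)δ)·A + sin(fδ)·B] / sin δ = 1.0451·A + 0.5868·B in Cartesian coordinates,
giving P = (-0.0909, -0.7975, 0.5964), i.e. latitude 36.61°, longitude -96.50°.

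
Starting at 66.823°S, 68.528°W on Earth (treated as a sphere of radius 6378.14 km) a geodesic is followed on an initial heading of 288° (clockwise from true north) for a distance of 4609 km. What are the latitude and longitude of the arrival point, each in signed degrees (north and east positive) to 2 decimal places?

Angular distance δ = d/R = 4609/6378.14 = 0.72262 rad; initial bearing θ = 5.0265 rad.
sin φ₂ = sin φ₁ cos δ + cos φ₁ sin δ cos θ = (-0.9193)(0.7501) + (0.3936)(0.6614)(0.3090) = -0.6091, so φ₂ = -37.52°.
Δλ = atan2(sin θ sin δ cos φ₁, cos δ − sin φ₁ sin φ₂) = atan2(-0.2476, 0.1901) = -52.474°.
λ₂ = -68.528° − 52.474° = -121.00°.

-37.52°, -121.00°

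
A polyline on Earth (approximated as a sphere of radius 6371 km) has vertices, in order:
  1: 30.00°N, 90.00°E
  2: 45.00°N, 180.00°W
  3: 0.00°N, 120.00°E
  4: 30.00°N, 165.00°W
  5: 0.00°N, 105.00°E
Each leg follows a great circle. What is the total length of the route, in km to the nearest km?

33985 km

Leg 1→2: central angle 1.2094 rad, distance 7705.3 km.
Leg 2→3: central angle 1.2094 rad, distance 7705.3 km.
Leg 3→4: central angle 1.3447 rad, distance 8567.3 km.
Leg 4→5: central angle 1.5708 rad, distance 10007.5 km.
Total: 7705.3 + 7705.3 + 8567.3 + 10007.5 ≈ 33985 km.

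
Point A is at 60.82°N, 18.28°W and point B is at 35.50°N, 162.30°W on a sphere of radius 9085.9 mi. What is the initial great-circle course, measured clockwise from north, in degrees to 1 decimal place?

330.9°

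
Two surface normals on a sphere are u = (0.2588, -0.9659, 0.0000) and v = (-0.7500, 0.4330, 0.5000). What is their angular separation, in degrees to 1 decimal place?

127.8°

u·v = -0.6123; |u| = 1.0000, |v| = 1.0000.
cos θ = (u·v)/(|u||v|) = -0.6124, so θ = 127.8°.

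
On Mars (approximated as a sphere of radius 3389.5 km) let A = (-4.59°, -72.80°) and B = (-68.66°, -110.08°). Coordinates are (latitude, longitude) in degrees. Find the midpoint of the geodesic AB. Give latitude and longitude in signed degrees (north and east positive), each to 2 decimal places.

The central angle between A and B is δ = 1.1991 rad.
With f = 0.5, the slerp weights are sin((1−f)δ)/sin δ = 0.6056 and sin(fδ)/sin δ = 0.6056.
Weighted sum of the unit vectors: (0.6056)·(0.2948,-0.9522,-0.0800) + (0.6056)·(-0.1249,-0.3418,-0.9314) = (0.1028, -0.7837, -0.6126).
Converting back: φ = atan2(z, √(x²+y²)) = -37.78°, λ = atan2(y, x) = -82.52°.

-37.78°, -82.52°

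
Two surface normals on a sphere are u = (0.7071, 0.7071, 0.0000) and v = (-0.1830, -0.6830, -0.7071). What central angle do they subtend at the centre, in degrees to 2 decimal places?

127.76°

u·v = -0.6123; |u| = 1.0000, |v| = 1.0000.
cos θ = (u·v)/(|u||v|) = -0.6124, so θ = 127.76°.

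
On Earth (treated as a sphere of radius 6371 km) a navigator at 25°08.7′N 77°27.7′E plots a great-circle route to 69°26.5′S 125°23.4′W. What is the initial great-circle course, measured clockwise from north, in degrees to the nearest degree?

With φ₁ = 0.4389, φ₂ = -1.2120, Δλ = 2.7428 rad, the forward-azimuth formula gives
θ = atan2( sin Δλ cos φ₂ , cos φ₁ sin φ₂ − sin φ₁ cos φ₂ cos Δλ ) = atan2(0.1364, -0.7101) = 169.13°.
So the initial bearing is 169°.

169°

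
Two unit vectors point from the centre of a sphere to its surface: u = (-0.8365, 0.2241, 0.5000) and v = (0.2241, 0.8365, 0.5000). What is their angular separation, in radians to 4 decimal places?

1.3181 rad

u·v = 0.2500; |u| = 1.0000, |v| = 1.0000.
cos θ = (u·v)/(|u||v|) = 0.2500, so θ = 1.3181 rad.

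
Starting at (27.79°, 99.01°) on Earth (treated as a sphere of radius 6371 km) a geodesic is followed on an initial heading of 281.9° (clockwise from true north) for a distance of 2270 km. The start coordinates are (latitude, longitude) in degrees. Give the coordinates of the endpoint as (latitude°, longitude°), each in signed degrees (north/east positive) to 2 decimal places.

Angular distance δ = d/R = 2270/6371 = 0.35630 rad; initial bearing θ = 4.9201 rad.
sin φ₂ = sin φ₁ cos δ + cos φ₁ sin δ cos θ = (0.4662)(0.9372) + (0.8847)(0.3488)(0.2062) = 0.5006, so φ₂ = 30.04°.
Δλ = atan2(sin θ sin δ cos φ₁, cos δ − sin φ₁ sin φ₂) = atan2(-0.3019, 0.7038) = -23.220°.
λ₂ = 99.010° − 23.220° = 75.79°.

30.04°, 75.79°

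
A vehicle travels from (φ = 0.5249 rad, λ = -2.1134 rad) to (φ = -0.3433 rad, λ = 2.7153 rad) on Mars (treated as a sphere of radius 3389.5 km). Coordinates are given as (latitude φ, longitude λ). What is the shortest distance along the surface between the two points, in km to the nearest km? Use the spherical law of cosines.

Let φ₁ = 0.5249 rad, φ₂ = -0.3433 rad, and Δλ = -1.4545 rad.
cos c = sin φ₁ sin φ₂ + cos φ₁ cos φ₂ cos Δλ = (0.5011)(-0.3366) + (0.8654)(0.9416)(0.1160) = -0.07411,
so c = arccos(-0.07411) = 1.64498 rad.
Distance = R·c = 3389.5 × 1.6450 ≈ 5576 km.

5576 km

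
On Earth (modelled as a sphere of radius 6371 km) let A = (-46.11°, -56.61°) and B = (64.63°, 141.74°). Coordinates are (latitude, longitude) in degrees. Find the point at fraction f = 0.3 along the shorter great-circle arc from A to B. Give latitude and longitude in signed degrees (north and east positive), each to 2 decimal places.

-0.58°, -72.71°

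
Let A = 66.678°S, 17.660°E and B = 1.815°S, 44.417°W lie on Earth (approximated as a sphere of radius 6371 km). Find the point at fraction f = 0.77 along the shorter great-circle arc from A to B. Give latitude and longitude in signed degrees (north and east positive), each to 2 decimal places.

-18.44°, -37.77°

Central angle δ = 1.3547 rad. Interpolating on the sphere with fraction f = 0.77:
P = [sin((1−f)δ)·A + sin(fδ)·B] / sin δ = 0.3139·A + 0.8846·B in Cartesian coordinates,
giving P = (0.7499, -0.5811, -0.3162), i.e. latitude -18.44°, longitude -37.77°.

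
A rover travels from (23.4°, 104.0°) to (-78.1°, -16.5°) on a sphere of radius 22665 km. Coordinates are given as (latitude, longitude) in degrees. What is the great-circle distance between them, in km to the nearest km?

Let φ₁ = 0.4084 rad, φ₂ = -1.3631 rad, and Δλ = -2.1031 rad.
cos c = sin φ₁ sin φ₂ + cos φ₁ cos φ₂ cos Δλ = (0.3971)(-0.9785) + (0.9178)(0.2062)(-0.5075) = -0.48466,
so c = arccos(-0.48466) = 2.07677 rad.
Distance = R·c = 22665 × 2.0768 ≈ 47070 km.

47070 km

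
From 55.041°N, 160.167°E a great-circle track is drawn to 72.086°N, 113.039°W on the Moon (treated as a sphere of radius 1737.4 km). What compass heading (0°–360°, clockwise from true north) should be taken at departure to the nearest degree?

30°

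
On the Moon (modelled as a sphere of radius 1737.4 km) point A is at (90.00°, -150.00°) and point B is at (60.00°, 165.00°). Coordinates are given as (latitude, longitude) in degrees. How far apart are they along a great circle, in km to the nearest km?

910 km

With latitudes φ₁ = 90.000°, φ₂ = 60.000° and longitude difference Δλ = -45.000°:
Haversine: a = sin²(Δφ/2) + cos φ₁ cos φ₂ sin²(Δλ/2) = 0.0670 + (0.0000)(0.5000)(0.1464) = 0.06699.
Central angle c = 2·arcsin(√a) = 0.52360 rad.
Distance = R·c = 1737.4 × 0.5236 ≈ 910 km.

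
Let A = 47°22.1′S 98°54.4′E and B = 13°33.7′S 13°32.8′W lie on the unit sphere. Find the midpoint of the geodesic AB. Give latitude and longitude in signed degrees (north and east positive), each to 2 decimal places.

The central angle between A and B is δ = 1.6498 rad.
With f = 0.5, the slerp weights are sin((1−f)δ)/sin δ = 0.7368 and sin(fδ)/sin δ = 0.7368.
Weighted sum of the unit vectors: (0.7368)·(-0.1049,0.6691,-0.7357) + (0.7368)·(0.9451,-0.2277,-0.2345) = (0.6191, 0.3252, -0.7148).
Converting back: φ = atan2(z, √(x²+y²)) = -45.63°, λ = atan2(y, x) = 27.72°.

-45.63°, 27.72°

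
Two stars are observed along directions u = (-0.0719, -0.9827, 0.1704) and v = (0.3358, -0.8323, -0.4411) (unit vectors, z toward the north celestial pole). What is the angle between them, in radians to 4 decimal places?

u·v = 0.7186; |u| = 1.0000, |v| = 1.0000.
cos θ = (u·v)/(|u||v|) = 0.7186, so θ = 0.7690 rad.

0.7690 rad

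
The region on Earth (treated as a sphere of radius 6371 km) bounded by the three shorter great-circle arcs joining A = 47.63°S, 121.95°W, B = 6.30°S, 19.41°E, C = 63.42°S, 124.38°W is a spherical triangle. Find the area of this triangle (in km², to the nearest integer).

11612463 km²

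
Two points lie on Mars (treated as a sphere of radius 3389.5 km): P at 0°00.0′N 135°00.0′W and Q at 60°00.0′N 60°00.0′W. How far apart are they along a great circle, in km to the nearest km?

Let φ₁ = 0.0000 rad, φ₂ = 1.0472 rad, and Δλ = 1.3090 rad.
cos c = sin φ₁ sin φ₂ + cos φ₁ cos φ₂ cos Δλ = (0.0000)(0.8660) + (1.0000)(0.5000)(0.2588) = 0.12941,
so c = arccos(0.12941) = 1.44102 rad.
Distance = R·c = 3389.5 × 1.4410 ≈ 4884 km.

4884 km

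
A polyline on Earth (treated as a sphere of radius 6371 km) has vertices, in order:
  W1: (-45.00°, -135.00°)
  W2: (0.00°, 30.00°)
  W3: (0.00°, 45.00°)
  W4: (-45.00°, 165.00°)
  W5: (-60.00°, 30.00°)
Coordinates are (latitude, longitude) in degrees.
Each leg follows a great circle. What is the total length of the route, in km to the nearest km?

Leg W1→W2: central angle 2.3227 rad, distance 14797.8 km.
Leg W2→W3: central angle 0.2618 rad, distance 1667.9 km.
Leg W3→W4: central angle 1.9322 rad, distance 12309.8 km.
Leg W4→W5: central angle 1.2000 rad, distance 7645.1 km.
Total: 14797.8 + 1667.9 + 12309.8 + 7645.1 ≈ 36421 km.

36421 km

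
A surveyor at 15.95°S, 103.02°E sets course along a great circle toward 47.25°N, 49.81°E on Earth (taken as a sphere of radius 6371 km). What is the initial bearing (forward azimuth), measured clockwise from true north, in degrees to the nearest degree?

326°

Δλ = -53.210° = -0.9287 rad.
y = sin Δλ · cos φ₂ = (-0.8008)(0.6788) = -0.5436
x = cos φ₁ sin φ₂ − sin φ₁ cos φ₂ cos Δλ = (0.9615)(0.7343) − (-0.2748)(0.6788)(0.5989) = 0.8178
θ = atan2(y, x) = -33.61°; adding 360° gives 326°.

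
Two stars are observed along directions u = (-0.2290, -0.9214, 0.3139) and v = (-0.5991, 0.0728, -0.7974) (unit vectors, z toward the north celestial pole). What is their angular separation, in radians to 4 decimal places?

u·v = -0.1802; |u| = 1.0000, |v| = 1.0000.
cos θ = (u·v)/(|u||v|) = -0.1802, so θ = 1.7520 rad.

1.7520 rad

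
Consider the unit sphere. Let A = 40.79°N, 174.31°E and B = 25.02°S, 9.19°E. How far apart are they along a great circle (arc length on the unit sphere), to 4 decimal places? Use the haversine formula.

Let φ₁ = 0.7119 rad, φ₂ = -0.4367 rad, and Δλ = -2.8819 rad.
Haversine: a = sin²(Δφ/2) + cos φ₁ cos φ₂ sin²(Δλ/2) = 0.2951 + (0.7571)(0.9062)(0.9832) = 0.96968.
Central angle c = 2·arcsin(√a) = 2.79154 rad.
On the unit sphere the arc length equals the central angle: 2.7915.

2.7915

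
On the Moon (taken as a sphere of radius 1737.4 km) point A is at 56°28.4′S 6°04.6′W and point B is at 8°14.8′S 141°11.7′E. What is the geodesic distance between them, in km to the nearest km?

3332 km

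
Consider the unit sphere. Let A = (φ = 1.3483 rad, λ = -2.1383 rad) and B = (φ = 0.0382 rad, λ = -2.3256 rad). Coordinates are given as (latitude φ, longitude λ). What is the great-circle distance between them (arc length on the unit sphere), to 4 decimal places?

In radians: φ₁ = 1.3483, φ₂ = 0.0382, Δλ = -10.731° = -0.1873 rad.
cos c = sin φ₁ sin φ₂ + cos φ₁ cos φ₂ cos Δλ = (0.9753)(0.0382) + (0.2207)(0.9993)(0.9825) = 0.25390,
so c = arccos(0.25390) = 1.31409 rad.
On the unit sphere the arc length equals the central angle: 1.3141.

1.3141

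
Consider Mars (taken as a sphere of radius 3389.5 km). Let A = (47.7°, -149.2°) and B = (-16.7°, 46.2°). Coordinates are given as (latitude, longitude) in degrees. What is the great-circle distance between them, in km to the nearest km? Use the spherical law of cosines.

8667 km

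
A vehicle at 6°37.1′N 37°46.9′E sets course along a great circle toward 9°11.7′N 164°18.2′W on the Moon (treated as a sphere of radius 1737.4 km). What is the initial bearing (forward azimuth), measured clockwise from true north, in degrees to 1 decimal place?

54.6°

With φ₁ = 0.1155, φ₂ = 0.1605, Δλ = 2.7561 rad, the forward-azimuth formula gives
θ = atan2( sin Δλ cos φ₂ , cos φ₁ sin φ₂ − sin φ₁ cos φ₂ cos Δλ ) = atan2(0.3712, 0.2642) = 54.56°.
So the initial bearing is 54.6°.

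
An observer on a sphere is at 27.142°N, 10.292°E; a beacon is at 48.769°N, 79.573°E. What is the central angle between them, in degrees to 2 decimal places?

56.59°

In radians: φ₁ = 0.4737, φ₂ = 0.8512, Δλ = 69.281° = 1.2092 rad.
cos c = sin φ₁ sin φ₂ + cos φ₁ cos φ₂ cos Δλ = (0.4562)(0.7521) + (0.8899)(0.6591)(0.3538) = 0.55059,
so c = arccos(0.55059) = 0.98773 rad.
So the angular separation is 56.59°.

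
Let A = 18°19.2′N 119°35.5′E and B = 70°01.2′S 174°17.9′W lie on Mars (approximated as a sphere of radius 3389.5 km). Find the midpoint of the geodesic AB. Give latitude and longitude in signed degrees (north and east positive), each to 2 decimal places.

-28.93°, 135.62°

Central angle δ = 1.7356 rad. Interpolating on the sphere with fraction f = 0.5:
P = [sin((1−f)δ)·A + sin(fδ)·B] / sin δ = 0.7734·A + 0.7734·B in Cartesian coordinates,
giving P = (-0.6255, 0.6122, -0.4837), i.e. latitude -28.93°, longitude 135.62°.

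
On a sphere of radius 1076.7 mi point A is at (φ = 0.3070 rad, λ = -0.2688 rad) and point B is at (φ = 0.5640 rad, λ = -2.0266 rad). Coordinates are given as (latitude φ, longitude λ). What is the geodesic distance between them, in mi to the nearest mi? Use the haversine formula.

Let φ₁ = 0.3070 rad, φ₂ = 0.5640 rad, and Δλ = -1.7578 rad.
Haversine: a = sin²(Δφ/2) + cos φ₁ cos φ₂ sin²(Δλ/2) = 0.0164 + (0.9532)(0.8451)(0.5930) = 0.49411.
Central angle c = 2·arcsin(√a) = 1.55902 rad.
Distance = R·c = 1076.7 × 1.5590 ≈ 1679 mi.

1679 mi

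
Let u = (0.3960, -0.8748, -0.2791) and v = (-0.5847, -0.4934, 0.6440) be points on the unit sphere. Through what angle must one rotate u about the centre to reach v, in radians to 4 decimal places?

1.5505 rad

u·v = 0.0203; |u| = 1.0000, |v| = 1.0000.
cos θ = (u·v)/(|u||v|) = 0.0203, so θ = 1.5505 rad.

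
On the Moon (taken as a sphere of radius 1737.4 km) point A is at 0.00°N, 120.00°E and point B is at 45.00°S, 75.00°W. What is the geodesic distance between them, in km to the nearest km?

4035 km

With latitudes φ₁ = 0.000°, φ₂ = -45.000° and longitude difference Δλ = 165.000°:
cos c = sin φ₁ sin φ₂ + cos φ₁ cos φ₂ cos Δλ = (0.0000)(-0.7071) + (1.0000)(0.7071)(-0.9659) = -0.68301,
so c = arccos(-0.68301) = 2.32268 rad.
Distance = R·c = 1737.4 × 2.3227 ≈ 4035 km.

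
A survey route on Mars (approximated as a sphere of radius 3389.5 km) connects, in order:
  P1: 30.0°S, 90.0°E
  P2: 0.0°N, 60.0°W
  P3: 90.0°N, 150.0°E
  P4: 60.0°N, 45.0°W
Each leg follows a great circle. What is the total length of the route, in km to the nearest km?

15298 km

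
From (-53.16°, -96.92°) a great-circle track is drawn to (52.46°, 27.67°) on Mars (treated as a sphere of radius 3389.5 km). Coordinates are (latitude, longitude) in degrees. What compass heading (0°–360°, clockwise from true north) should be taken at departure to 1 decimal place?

With φ₁ = -0.9278, φ₂ = 0.9156, Δλ = 2.1745 rad, the forward-azimuth formula gives
θ = atan2( sin Δλ cos φ₂ , cos φ₁ sin φ₂ − sin φ₁ cos φ₂ cos Δλ ) = atan2(0.5016, 0.1986) = 68.40°.
So the initial bearing is 68.4°.

68.4°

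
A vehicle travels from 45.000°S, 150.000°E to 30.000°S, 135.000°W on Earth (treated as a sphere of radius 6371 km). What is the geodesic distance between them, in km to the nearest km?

With latitudes φ₁ = -45.000°, φ₂ = -30.000° and longitude difference Δλ = 75.000°:
Haversine: a = sin²(Δφ/2) + cos φ₁ cos φ₂ sin²(Δλ/2) = 0.0170 + (0.7071)(0.8660)(0.3706) = 0.24398.
Central angle c = 2·arcsin(√a) = 1.03323 rad.
Distance = R·c = 6371 × 1.0332 ≈ 6583 km.

6583 km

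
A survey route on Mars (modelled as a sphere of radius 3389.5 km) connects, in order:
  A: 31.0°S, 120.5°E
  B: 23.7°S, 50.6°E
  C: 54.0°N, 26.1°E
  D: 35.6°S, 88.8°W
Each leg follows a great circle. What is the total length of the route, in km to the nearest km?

Leg A→B: central angle 1.0738 rad, distance 3639.8 km.
Leg B→C: central angle 1.4055 rad, distance 4763.9 km.
Leg C→D: central angle 2.3079 rad, distance 7822.7 km.
Total: 3639.8 + 4763.9 + 7822.7 ≈ 16226 km.

16226 km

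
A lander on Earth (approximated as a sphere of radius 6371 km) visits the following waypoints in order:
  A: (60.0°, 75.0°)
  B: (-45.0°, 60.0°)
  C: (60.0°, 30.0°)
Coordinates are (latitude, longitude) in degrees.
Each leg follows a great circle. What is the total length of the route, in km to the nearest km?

23745 km

Leg A→B: central angle 1.8451 rad, distance 11755.1 km.
Leg B→C: central angle 1.8820 rad, distance 11990.1 km.
Total: 11755.1 + 11990.1 ≈ 23745 km.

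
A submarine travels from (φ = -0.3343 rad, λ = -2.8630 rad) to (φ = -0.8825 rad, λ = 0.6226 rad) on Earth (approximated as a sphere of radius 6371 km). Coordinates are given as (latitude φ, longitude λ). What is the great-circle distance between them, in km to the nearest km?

12026 km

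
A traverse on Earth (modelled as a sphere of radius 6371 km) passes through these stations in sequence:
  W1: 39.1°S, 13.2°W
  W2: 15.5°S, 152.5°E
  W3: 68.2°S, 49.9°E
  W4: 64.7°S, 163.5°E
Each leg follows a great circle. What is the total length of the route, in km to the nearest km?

Leg W1→W2: central angle 2.1605 rad, distance 13764.5 km.
Leg W2→W3: central angle 1.3999 rad, distance 8918.8 km.
Leg W3→W4: central angle 0.6827 rad, distance 4349.3 km.
Total: 13764.5 + 8918.8 + 4349.3 ≈ 27033 km.

27033 km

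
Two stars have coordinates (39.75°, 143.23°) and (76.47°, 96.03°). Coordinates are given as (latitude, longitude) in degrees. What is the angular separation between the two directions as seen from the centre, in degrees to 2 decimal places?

With latitudes φ₁ = 39.750°, φ₂ = 76.470° and longitude difference Δλ = -47.200°:
cos c = sin φ₁ sin φ₂ + cos φ₁ cos φ₂ cos Δλ = (0.6394)(0.9722) + (0.7688)(0.2340)(0.6794) = 0.74391,
so c = arccos(0.74391) = 0.73190 rad.
So the angular separation is 41.93°.

41.93°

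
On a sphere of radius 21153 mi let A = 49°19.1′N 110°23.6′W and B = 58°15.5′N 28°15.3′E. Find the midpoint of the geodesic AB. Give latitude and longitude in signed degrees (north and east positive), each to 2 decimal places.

The central angle between A and B is δ = 1.1729 rad.
With f = 0.5, the slerp weights are sin((1−f)δ)/sin δ = 0.6003 and sin(fδ)/sin δ = 0.6003.
Weighted sum of the unit vectors: (0.6003)·(-0.2271,-0.6110,0.7583) + (0.6003)·(0.4634,0.2490,0.8504) = (0.1418, -0.2173, 0.9658).
Converting back: φ = atan2(z, √(x²+y²)) = 74.96°, λ = atan2(y, x) = -56.87°.

74.96°, -56.87°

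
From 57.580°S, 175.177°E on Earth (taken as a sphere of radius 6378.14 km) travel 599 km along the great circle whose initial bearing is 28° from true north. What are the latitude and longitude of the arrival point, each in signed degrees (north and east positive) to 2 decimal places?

-52.75°, 179.35°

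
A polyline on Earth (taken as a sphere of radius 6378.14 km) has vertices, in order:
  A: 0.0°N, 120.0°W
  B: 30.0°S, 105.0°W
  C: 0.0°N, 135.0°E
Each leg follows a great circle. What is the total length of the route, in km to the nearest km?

16574 km

Leg A→B: central angle 0.5799 rad, distance 3698.7 km.
Leg B→C: central angle 2.0186 rad, distance 12875.1 km.
Total: 3698.7 + 12875.1 ≈ 16574 km.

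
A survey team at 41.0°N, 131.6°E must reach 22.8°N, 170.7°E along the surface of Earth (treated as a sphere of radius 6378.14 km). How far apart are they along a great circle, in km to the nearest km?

In radians: φ₁ = 0.7156, φ₂ = 0.3979, Δλ = 39.100° = 0.6824 rad.
cos c = sin φ₁ sin φ₂ + cos φ₁ cos φ₂ cos Δλ = (0.6561)(0.3875) + (0.7547)(0.9219)(0.7760) = 0.79416,
so c = arccos(0.79416) = 0.65317 rad.
Distance = R·c = 6378.14 × 0.6532 ≈ 4166 km.

4166 km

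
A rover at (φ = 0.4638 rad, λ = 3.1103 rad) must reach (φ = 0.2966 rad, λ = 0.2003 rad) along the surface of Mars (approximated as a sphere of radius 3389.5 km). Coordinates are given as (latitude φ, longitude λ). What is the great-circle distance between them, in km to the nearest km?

7961 km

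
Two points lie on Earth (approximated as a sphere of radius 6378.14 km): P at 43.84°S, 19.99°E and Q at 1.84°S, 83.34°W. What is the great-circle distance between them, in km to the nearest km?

In radians: φ₁ = -0.7652, φ₂ = -0.0321, Δλ = -103.330° = -1.8034 rad.
Haversine: a = sin²(Δφ/2) + cos φ₁ cos φ₂ sin²(Δλ/2) = 0.1284 + (0.7213)(0.9995)(0.6153) = 0.57199.
Central angle c = 2·arcsin(√a) = 1.71527 rad.
Distance = R·c = 6378.14 × 1.7153 ≈ 10940 km.

10940 km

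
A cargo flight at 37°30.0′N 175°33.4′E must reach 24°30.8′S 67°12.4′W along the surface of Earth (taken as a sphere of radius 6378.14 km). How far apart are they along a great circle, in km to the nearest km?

13988 km

Let φ₁ = 0.6545 rad, φ₂ = -0.4278 rad, and Δλ = 2.0462 rad.
cos c = sin φ₁ sin φ₂ + cos φ₁ cos φ₂ cos Δλ = (0.6088)(-0.4149) + (0.7934)(0.9099)(-0.4577) = -0.58294,
so c = arccos(-0.58294) = 2.19314 rad.
Distance = R·c = 6378.14 × 2.1931 ≈ 13988 km.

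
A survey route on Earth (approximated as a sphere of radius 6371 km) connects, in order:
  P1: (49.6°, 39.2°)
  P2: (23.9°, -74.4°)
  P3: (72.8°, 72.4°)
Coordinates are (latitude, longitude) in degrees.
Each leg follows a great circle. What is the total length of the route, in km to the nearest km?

18531 km

Leg P1→P2: central angle 1.4994 rad, distance 9552.9 km.
Leg P2→P3: central angle 1.4093 rad, distance 8978.6 km.
Total: 9552.9 + 8978.6 ≈ 18531 km.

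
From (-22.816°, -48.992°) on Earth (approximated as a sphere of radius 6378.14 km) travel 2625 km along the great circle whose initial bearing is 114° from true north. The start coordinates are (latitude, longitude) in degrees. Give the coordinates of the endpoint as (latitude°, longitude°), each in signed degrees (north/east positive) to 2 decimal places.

Angular distance δ = d/R = 2625/6378.14 = 0.41156 rad; initial bearing θ = 1.9897 rad.
sin φ₂ = sin φ₁ cos δ + cos φ₁ sin δ cos θ = (-0.3878)(0.9165) + (0.9218)(0.4000)(-0.4067) = -0.5054, so φ₂ = -30.36°.
Δλ = atan2(sin θ sin δ cos φ₁, cos δ − sin φ₁ sin φ₂) = atan2(0.3369, 0.7205) = 25.057°.
λ₂ = -48.992° + 25.057° = -23.93°.

-30.36°, -23.93°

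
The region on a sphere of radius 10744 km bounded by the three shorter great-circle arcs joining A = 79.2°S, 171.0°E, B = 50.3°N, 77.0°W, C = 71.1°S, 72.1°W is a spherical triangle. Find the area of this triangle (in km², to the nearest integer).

63672336 km²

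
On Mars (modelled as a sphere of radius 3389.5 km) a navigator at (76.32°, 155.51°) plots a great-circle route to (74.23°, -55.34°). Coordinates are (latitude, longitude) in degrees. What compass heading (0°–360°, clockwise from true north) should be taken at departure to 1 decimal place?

Δλ = 149.150° = 2.6032 rad.
y = sin Δλ · cos φ₂ = (0.5128)(0.2718) = 0.1394
x = cos φ₁ sin φ₂ − sin φ₁ cos φ₂ cos Δλ = (0.2365)(0.9624) − (0.9716)(0.2718)(-0.8585) = 0.4543
θ = atan2(y, x) = 17.05°, so the bearing is 17.1°.

17.1°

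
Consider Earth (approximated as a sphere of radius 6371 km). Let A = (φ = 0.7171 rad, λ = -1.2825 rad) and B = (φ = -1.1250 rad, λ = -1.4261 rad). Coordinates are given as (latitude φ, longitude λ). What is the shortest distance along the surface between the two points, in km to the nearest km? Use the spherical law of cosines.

11758 km

Let φ₁ = 0.7171 rad, φ₂ = -1.1250 rad, and Δλ = -0.1436 rad.
cos c = sin φ₁ sin φ₂ + cos φ₁ cos φ₂ cos Δλ = (0.6572)(-0.9023) + (0.7537)(0.4312)(0.9897) = -0.27133,
so c = arccos(-0.27133) = 1.84557 rad.
Distance = R·c = 6371 × 1.8456 ≈ 11758 km.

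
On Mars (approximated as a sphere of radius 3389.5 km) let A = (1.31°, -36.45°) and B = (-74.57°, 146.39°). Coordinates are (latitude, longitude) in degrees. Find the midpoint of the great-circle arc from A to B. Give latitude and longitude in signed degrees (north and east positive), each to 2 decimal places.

-52.04°, -37.48°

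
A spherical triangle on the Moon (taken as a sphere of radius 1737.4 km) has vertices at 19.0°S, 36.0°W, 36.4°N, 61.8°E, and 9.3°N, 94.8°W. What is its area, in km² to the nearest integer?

5724371 km²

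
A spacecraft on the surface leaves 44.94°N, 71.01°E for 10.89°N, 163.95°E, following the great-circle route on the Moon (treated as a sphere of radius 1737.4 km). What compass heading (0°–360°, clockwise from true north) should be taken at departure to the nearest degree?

With φ₁ = 0.7844, φ₂ = 0.1901, Δλ = 1.6221 rad, the forward-azimuth formula gives
θ = atan2( sin Δλ cos φ₂ , cos φ₁ sin φ₂ − sin φ₁ cos φ₂ cos Δλ ) = atan2(0.9807, 0.1693) = 80.21°.
So the initial bearing is 80°.

80°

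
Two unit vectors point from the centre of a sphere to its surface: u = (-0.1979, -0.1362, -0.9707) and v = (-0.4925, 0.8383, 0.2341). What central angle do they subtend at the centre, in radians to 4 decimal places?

1.8172 rad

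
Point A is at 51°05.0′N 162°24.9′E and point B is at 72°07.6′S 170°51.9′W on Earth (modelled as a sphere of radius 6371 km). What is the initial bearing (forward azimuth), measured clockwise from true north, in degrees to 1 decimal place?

170.3°

Δλ = 26.720° = 0.4664 rad.
y = sin Δλ · cos φ₂ = (0.4496)(0.3069) = 0.1380
x = cos φ₁ sin φ₂ − sin φ₁ cos φ₂ cos Δλ = (0.6282)(-0.9517) − (0.7781)(0.3069)(0.8932) = -0.8112
θ = atan2(y, x) = 170.35°, so the bearing is 170.3°.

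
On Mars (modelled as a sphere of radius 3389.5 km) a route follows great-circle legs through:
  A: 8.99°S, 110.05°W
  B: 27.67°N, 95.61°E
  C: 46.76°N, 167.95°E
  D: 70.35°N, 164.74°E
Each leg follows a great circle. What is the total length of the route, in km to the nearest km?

Leg A→B: central angle 2.6081 rad, distance 8840.3 km.
Leg B→C: central angle 1.0212 rad, distance 3461.3 km.
Leg C→D: central angle 0.4126 rad, distance 1398.6 km.
Total: 8840.3 + 3461.3 + 1398.6 ≈ 13700 km.

13700 km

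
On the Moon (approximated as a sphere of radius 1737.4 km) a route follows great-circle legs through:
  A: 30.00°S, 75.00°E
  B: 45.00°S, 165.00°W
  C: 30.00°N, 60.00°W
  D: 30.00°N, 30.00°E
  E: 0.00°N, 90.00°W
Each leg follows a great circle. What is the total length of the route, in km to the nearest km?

12107 km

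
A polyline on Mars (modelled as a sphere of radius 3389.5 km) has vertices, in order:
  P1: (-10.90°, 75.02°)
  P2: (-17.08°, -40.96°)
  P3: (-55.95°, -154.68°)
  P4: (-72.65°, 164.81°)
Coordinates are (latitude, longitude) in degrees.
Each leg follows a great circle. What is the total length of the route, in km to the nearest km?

13170 km

Leg P1→P2: central angle 1.9344 rad, distance 6556.6 km.
Leg P2→P3: central angle 1.5427 rad, distance 5229.1 km.
Leg P3→P4: central angle 0.4083 rad, distance 1383.9 km.
Total: 6556.6 + 5229.1 + 1383.9 ≈ 13170 km.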